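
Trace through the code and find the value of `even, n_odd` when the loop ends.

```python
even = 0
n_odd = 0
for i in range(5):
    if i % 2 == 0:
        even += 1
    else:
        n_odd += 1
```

Let's trace through this code step by step.

Initialize: even = 0
Initialize: n_odd = 0
Entering loop: for i in range(5):
After iteration 1: i = 0, even = 1, n_odd = 0
After iteration 2: i = 1, even = 1, n_odd = 1
After iteration 3: i = 2, even = 2, n_odd = 1
After iteration 4: i = 3, even = 2, n_odd = 2
After iteration 5: i = 4, even = 3, n_odd = 2
Loop ends.

Final answer: 3, 2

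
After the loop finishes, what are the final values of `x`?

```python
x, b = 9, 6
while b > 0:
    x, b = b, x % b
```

Let's trace through this code step by step.

Initialize: x = 9
Initialize: b = 6
Entering loop: while b > 0:
After iteration 1: x = 6, b = 3
After iteration 2: x = 3, b = 0
Loop ends.

Final answer: 3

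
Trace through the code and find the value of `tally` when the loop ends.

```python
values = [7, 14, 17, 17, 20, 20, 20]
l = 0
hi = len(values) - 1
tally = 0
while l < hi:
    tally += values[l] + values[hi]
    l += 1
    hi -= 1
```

Let's trace through this code step by step.

Initialize: values = [7, 14, 17, 17, 20, 20, 20]
Initialize: l = 0
Initialize: hi = 6
Initialize: tally = 0
Entering loop: while l < hi:
After iteration 1: l = 1, hi = 5, tally = 27
After iteration 2: l = 2, hi = 4, tally = 61
After iteration 3: l = 3, hi = 3, tally = 98
Loop ends.

Final answer: 98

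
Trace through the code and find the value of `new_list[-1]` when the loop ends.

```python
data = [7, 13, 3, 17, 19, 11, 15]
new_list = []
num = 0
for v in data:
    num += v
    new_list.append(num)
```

Let's trace through this code step by step.

Initialize: data = [7, 13, 3, 17, 19, 11, 15]
Initialize: new_list = []
Initialize: num = 0
Entering loop: for v in data:
After iteration 1: v = 7, new_list = [7], num = 7
After iteration 2: v = 13, new_list = [7, 20], num = 20
After iteration 3: v = 3, new_list = [7, 20, 23], num = 23
After iteration 4: v = 17, new_list = [7, 20, 23, 40], num = 40
After iteration 5: v = 19, new_list = [7, 20, 23, 40, 59], num = 59
After iteration 6: v = 11, new_list = [7, 20, 23, 40, 59, 70], num = 70
After iteration 7: v = 15, new_list = [7, 20, 23, 40, 59, 70, 85], num = 85
Loop ends.
new_list[-1] = 85

Final answer: 85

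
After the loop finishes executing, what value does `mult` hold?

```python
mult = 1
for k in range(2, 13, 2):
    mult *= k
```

Let's trace through this code step by step.

Initialize: mult = 1
Entering loop: for k in range(2, 13, 2):
After iteration 1: k = 2, mult = 2
After iteration 2: k = 4, mult = 8
After iteration 3: k = 6, mult = 48
After iteration 4: k = 8, mult = 384
After iteration 5: k = 10, mult = 3840
After iteration 6: k = 12, mult = 46080
Loop ends.

Final answer: 46080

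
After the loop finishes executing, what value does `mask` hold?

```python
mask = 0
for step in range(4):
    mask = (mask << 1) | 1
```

Let's trace through this code step by step.

Initialize: mask = 0
Entering loop: for step in range(4):
After iteration 1: step = 0, mask = 1
After iteration 2: step = 1, mask = 3
After iteration 3: step = 2, mask = 7
After iteration 4: step = 3, mask = 15
Loop ends.

Final answer: 15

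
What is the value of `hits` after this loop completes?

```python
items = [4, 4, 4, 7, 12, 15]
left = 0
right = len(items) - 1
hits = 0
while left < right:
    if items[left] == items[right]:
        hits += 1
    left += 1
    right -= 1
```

Let's trace through this code step by step.

Initialize: items = [4, 4, 4, 7, 12, 15]
Initialize: left = 0
Initialize: right = 5
Initialize: hits = 0
Entering loop: while left < right:
After iteration 1: left = 1, right = 4, hits = 0
After iteration 2: left = 2, right = 3, hits = 0
After iteration 3: left = 3, right = 2, hits = 0
Loop ends.

Final answer: 0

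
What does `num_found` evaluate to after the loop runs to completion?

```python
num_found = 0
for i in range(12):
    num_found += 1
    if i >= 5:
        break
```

Let's trace through this code step by step.

Initialize: num_found = 0
Entering loop: for i in range(12):
After iteration 1: i = 0, num_found = 1
After iteration 2: i = 1, num_found = 2
After iteration 3: i = 2, num_found = 3
After iteration 4: i = 3, num_found = 4
After iteration 5: i = 4, num_found = 5
After iteration 6: i = 5, num_found = 6
Loop ends.

Final answer: 6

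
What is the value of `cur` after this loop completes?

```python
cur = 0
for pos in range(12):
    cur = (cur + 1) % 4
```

Let's trace through this code step by step.

Initialize: cur = 0
Entering loop: for pos in range(12):
After iteration 1: pos = 0, cur = 1
After iteration 2: pos = 1, cur = 2
After iteration 3: pos = 2, cur = 3
After iteration 4: pos = 3, cur = 0
After iteration 5: pos = 4, cur = 1
After iteration 6: pos = 5, cur = 2
After iteration 7: pos = 6, cur = 3
After iteration 8: pos = 7, cur = 0
After iteration 9: pos = 8, cur = 1
After iteration 10: pos = 9, cur = 2
After iteration 11: pos = 10, cur = 3
After iteration 12: pos = 11, cur = 0
Loop ends.

Final answer: 0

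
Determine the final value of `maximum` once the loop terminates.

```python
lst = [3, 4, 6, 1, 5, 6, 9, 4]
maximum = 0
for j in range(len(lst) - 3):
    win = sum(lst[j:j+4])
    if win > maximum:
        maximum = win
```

Let's trace through this code step by step.

Initialize: lst = [3, 4, 6, 1, 5, 6, 9, 4]
Initialize: maximum = 0
Entering loop: for j in range(len(lst) - 3):
After iteration 1: j = 0, maximum = 14, win = 14
After iteration 2: j = 1, maximum = 16, win = 16
After iteration 3: j = 2, maximum = 18, win = 18
After iteration 4: j = 3, maximum = 21, win = 21
After iteration 5: j = 4, maximum = 24, win = 24
Loop ends.

Final answer: 24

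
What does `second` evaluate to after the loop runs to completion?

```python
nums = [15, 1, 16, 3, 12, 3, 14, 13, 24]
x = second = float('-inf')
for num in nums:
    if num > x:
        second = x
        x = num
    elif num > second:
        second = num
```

Let's trace through this code step by step.

Initialize: nums = [15, 1, 16, 3, 12, 3, 14, 13, 24]
Initialize: x = -inf
Initialize: second = -inf
Entering loop: for num in nums:
After iteration 1: num = 15, x = 15, second = -inf
After iteration 2: num = 1, x = 15, second = 1
After iteration 3: num = 16, x = 16, second = 15
After iteration 4: num = 3, x = 16, second = 15
After iteration 5: num = 12, x = 16, second = 15
After iteration 6: num = 3, x = 16, second = 15
After iteration 7: num = 14, x = 16, second = 15
After iteration 8: num = 13, x = 16, second = 15
After iteration 9: num = 24, x = 24, second = 16
Loop ends.

Final answer: 16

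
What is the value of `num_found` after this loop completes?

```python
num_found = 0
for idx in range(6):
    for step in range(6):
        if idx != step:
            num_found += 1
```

Let's trace through this code step by step.

Initialize: num_found = 0
Entering loop: for idx in range(6):
After iteration 1: idx = 0, num_found = 5
After iteration 2: idx = 1, num_found = 10
After iteration 3: idx = 2, num_found = 15
After iteration 4: idx = 3, num_found = 20
After iteration 5: idx = 4, num_found = 25
After iteration 6: idx = 5, num_found = 30
Loop ends.

Final answer: 30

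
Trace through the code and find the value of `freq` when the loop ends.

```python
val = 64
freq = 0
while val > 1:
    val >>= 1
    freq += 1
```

Let's trace through this code step by step.

Initialize: val = 64
Initialize: freq = 0
Entering loop: while val > 1:
After iteration 1: val = 32, freq = 1
After iteration 2: val = 16, freq = 2
After iteration 3: val = 8, freq = 3
After iteration 4: val = 4, freq = 4
After iteration 5: val = 2, freq = 5
After iteration 6: val = 1, freq = 6
Loop ends.

Final answer: 6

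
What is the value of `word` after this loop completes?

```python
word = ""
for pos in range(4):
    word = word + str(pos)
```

Let's trace through this code step by step.

Initialize: word = ''
Entering loop: for pos in range(4):
After iteration 1: pos = 0, word = '0'
After iteration 2: pos = 1, word = '01'
After iteration 3: pos = 2, word = '012'
After iteration 4: pos = 3, word = '0123'
Loop ends.

Final answer: '0123'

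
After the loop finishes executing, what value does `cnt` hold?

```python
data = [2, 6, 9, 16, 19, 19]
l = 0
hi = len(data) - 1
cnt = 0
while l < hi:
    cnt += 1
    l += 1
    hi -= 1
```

Let's trace through this code step by step.

Initialize: data = [2, 6, 9, 16, 19, 19]
Initialize: l = 0
Initialize: hi = 5
Initialize: cnt = 0
Entering loop: while l < hi:
After iteration 1: l = 1, hi = 4, cnt = 1
After iteration 2: l = 2, hi = 3, cnt = 2
After iteration 3: l = 3, hi = 2, cnt = 3
Loop ends.

Final answer: 3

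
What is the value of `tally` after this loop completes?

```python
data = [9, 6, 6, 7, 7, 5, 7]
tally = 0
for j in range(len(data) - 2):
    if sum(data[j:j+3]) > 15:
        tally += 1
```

Let's trace through this code step by step.

Initialize: data = [9, 6, 6, 7, 7, 5, 7]
Initialize: tally = 0
Entering loop: for j in range(len(data) - 2):
After iteration 1: j = 0, tally = 1
After iteration 2: j = 1, tally = 2
After iteration 3: j = 2, tally = 3
After iteration 4: j = 3, tally = 4
After iteration 5: j = 4, tally = 5
Loop ends.

Final answer: 5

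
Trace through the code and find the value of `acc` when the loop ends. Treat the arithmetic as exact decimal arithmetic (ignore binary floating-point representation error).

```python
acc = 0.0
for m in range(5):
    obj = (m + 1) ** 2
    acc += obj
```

Let's trace through this code step by step.

Initialize: acc = 0.0
Entering loop: for m in range(5):
After iteration 1: m = 0, acc = 1.0, obj = 1
After iteration 2: m = 1, acc = 5.0, obj = 4
After iteration 3: m = 2, acc = 14.0, obj = 9
After iteration 4: m = 3, acc = 30.0, obj = 16
After iteration 5: m = 4, acc = 55.0, obj = 25
Loop ends.

Final answer: 55.0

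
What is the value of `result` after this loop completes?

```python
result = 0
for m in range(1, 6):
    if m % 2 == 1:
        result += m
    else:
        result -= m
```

Let's trace through this code step by step.

Initialize: result = 0
Entering loop: for m in range(1, 6):
After iteration 1: m = 1, result = 1
After iteration 2: m = 2, result = -1
After iteration 3: m = 3, result = 2
After iteration 4: m = 4, result = -2
After iteration 5: m = 5, result = 3
Loop ends.

Final answer: 3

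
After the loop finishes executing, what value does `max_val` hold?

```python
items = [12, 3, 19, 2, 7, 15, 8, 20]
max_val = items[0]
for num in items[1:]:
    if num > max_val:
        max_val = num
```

Let's trace through this code step by step.

Initialize: items = [12, 3, 19, 2, 7, 15, 8, 20]
Initialize: max_val = 12
Entering loop: for num in items[1:]:
After iteration 1: num = 3, max_val = 12
After iteration 2: num = 19, max_val = 19
After iteration 3: num = 2, max_val = 19
After iteration 4: num = 7, max_val = 19
After iteration 5: num = 15, max_val = 19
After iteration 6: num = 8, max_val = 19
After iteration 7: num = 20, max_val = 20
Loop ends.

Final answer: 20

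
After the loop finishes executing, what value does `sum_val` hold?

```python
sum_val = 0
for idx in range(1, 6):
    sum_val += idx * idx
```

Let's trace through this code step by step.

Initialize: sum_val = 0
Entering loop: for idx in range(1, 6):
After iteration 1: idx = 1, sum_val = 1
After iteration 2: idx = 2, sum_val = 5
After iteration 3: idx = 3, sum_val = 14
After iteration 4: idx = 4, sum_val = 30
After iteration 5: idx = 5, sum_val = 55
Loop ends.

Final answer: 55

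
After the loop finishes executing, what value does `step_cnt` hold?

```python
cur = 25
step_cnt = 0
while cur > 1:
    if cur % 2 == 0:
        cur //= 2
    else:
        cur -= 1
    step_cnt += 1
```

Let's trace through this code step by step.

Initialize: cur = 25
Initialize: step_cnt = 0
Entering loop: while cur > 1:
After iteration 1: cur = 24, step_cnt = 1
After iteration 2: cur = 12, step_cnt = 2
After iteration 3: cur = 6, step_cnt = 3
After iteration 4: cur = 3, step_cnt = 4
After iteration 5: cur = 2, step_cnt = 5
After iteration 6: cur = 1, step_cnt = 6
Loop ends.

Final answer: 6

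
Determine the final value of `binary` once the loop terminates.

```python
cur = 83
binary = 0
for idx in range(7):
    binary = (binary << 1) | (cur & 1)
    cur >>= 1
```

Let's trace through this code step by step.

Initialize: cur = 83
Initialize: binary = 0
Entering loop: for idx in range(7):
After iteration 1: idx = 0, cur = 41, binary = 1
After iteration 2: idx = 1, cur = 20, binary = 3
After iteration 3: idx = 2, cur = 10, binary = 6
After iteration 4: idx = 3, cur = 5, binary = 12
After iteration 5: idx = 4, cur = 2, binary = 25
After iteration 6: idx = 5, cur = 1, binary = 50
After iteration 7: idx = 6, cur = 0, binary = 101
Loop ends.

Final answer: 101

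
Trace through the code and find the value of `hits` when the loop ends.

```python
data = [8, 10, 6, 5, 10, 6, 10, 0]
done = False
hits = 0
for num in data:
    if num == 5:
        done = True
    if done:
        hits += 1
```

Let's trace through this code step by step.

Initialize: data = [8, 10, 6, 5, 10, 6, 10, 0]
Initialize: done = False
Initialize: hits = 0
Entering loop: for num in data:
After iteration 1: num = 8, done = False, hits = 0
After iteration 2: num = 10, done = False, hits = 0
After iteration 3: num = 6, done = False, hits = 0
After iteration 4: num = 5, done = True, hits = 1
After iteration 5: num = 10, done = True, hits = 2
After iteration 6: num = 6, done = True, hits = 3
After iteration 7: num = 10, done = True, hits = 4
After iteration 8: num = 0, done = True, hits = 5
Loop ends.

Final answer: 5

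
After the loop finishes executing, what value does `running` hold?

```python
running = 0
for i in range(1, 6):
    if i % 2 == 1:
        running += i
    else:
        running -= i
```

Let's trace through this code step by step.

Initialize: running = 0
Entering loop: for i in range(1, 6):
After iteration 1: i = 1, running = 1
After iteration 2: i = 2, running = -1
After iteration 3: i = 3, running = 2
After iteration 4: i = 4, running = -2
After iteration 5: i = 5, running = 3
Loop ends.

Final answer: 3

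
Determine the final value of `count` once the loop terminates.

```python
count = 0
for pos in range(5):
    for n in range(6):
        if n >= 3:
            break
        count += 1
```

Let's trace through this code step by step.

Initialize: count = 0
Entering loop: for pos in range(5):
After iteration 1: pos = 0, count = 3
After iteration 2: pos = 1, count = 6
After iteration 3: pos = 2, count = 9
After iteration 4: pos = 3, count = 12
After iteration 5: pos = 4, count = 15
Loop ends.

Final answer: 15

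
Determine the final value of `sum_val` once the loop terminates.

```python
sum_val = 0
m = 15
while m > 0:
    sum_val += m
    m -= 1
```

Let's trace through this code step by step.

Initialize: sum_val = 0
Initialize: m = 15
Entering loop: while m > 0:
After iteration 1: sum_val = 15, m = 14
After iteration 2: sum_val = 29, m = 13
After iteration 3: sum_val = 42, m = 12
After iteration 4: sum_val = 54, m = 11
After iteration 5: sum_val = 65, m = 10
After iteration 6: sum_val = 75, m = 9
After iteration 7: sum_val = 84, m = 8
After iteration 8: sum_val = 92, m = 7
After iteration 9: sum_val = 99, m = 6
After iteration 10: sum_val = 105, m = 5
After iteration 11: sum_val = 110, m = 4
After iteration 12: sum_val = 114, m = 3
After iteration 13: sum_val = 117, m = 2
After iteration 14: sum_val = 119, m = 1
After iteration 15: sum_val = 120, m = 0
Loop ends.

Final answer: 120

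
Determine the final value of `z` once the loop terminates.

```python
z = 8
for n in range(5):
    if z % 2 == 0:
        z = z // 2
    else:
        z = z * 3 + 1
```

Let's trace through this code step by step.

Initialize: z = 8
Entering loop: for n in range(5):
After iteration 1: n = 0, z = 4
After iteration 2: n = 1, z = 2
After iteration 3: n = 2, z = 1
After iteration 4: n = 3, z = 4
After iteration 5: n = 4, z = 2
Loop ends.

Final answer: 2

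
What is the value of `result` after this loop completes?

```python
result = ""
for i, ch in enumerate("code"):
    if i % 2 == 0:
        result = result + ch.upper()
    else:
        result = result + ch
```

Let's trace through this code step by step.

Initialize: result = ''
Entering loop: for i, ch in enumerate("code"):
After iteration 1: i = 0, ch = 'c', result = 'C'
After iteration 2: i = 1, ch = 'o', result = 'Co'
After iteration 3: i = 2, ch = 'd', result = 'CoD'
After iteration 4: i = 3, ch = 'e', result = 'CoDe'
Loop ends.

Final answer: 'CoDe'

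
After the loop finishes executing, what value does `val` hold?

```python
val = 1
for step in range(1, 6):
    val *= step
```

Let's trace through this code step by step.

Initialize: val = 1
Entering loop: for step in range(1, 6):
After iteration 1: step = 1, val = 1
After iteration 2: step = 2, val = 2
After iteration 3: step = 3, val = 6
After iteration 4: step = 4, val = 24
After iteration 5: step = 5, val = 120
Loop ends.

Final answer: 120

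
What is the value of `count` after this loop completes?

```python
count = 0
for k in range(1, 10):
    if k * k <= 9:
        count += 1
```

Let's trace through this code step by step.

Initialize: count = 0
Entering loop: for k in range(1, 10):
After iteration 1: k = 1, count = 1
After iteration 2: k = 2, count = 2
After iteration 3: k = 3, count = 3
After iteration 4: k = 4, count = 3
After iteration 5: k = 5, count = 3
After iteration 6: k = 6, count = 3
After iteration 7: k = 7, count = 3
After iteration 8: k = 8, count = 3
After iteration 9: k = 9, count = 3
Loop ends.

Final answer: 3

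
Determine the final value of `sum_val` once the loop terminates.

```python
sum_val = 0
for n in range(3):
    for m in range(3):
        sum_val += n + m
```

Let's trace through this code step by step.

Initialize: sum_val = 0
Entering loop: for n in range(3):
After iteration 1: n = 0, sum_val = 3
After iteration 2: n = 1, sum_val = 9
After iteration 3: n = 2, sum_val = 18
Loop ends.

Final answer: 18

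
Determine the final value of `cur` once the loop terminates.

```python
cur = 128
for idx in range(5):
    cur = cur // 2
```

Let's trace through this code step by step.

Initialize: cur = 128
Entering loop: for idx in range(5):
After iteration 1: idx = 0, cur = 64
After iteration 2: idx = 1, cur = 32
After iteration 3: idx = 2, cur = 16
After iteration 4: idx = 3, cur = 8
After iteration 5: idx = 4, cur = 4
Loop ends.

Final answer: 4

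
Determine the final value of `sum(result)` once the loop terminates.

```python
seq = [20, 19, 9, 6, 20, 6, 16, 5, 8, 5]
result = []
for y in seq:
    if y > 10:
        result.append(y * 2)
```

Let's trace through this code step by step.

Initialize: seq = [20, 19, 9, 6, 20, 6, 16, 5, 8, 5]
Initialize: result = []
Entering loop: for y in seq:
After iteration 1: y = 20, result = [40]
After iteration 2: y = 19, result = [40, 38]
After iteration 3: y = 9, result = [40, 38]
After iteration 4: y = 6, result = [40, 38]
After iteration 5: y = 20, result = [40, 38, 40]
After iteration 6: y = 6, result = [40, 38, 40]
After iteration 7: y = 16, result = [40, 38, 40, 32]
After iteration 8: y = 5, result = [40, 38, 40, 32]
After iteration 9: y = 8, result = [40, 38, 40, 32]
After iteration 10: y = 5, result = [40, 38, 40, 32]
Loop ends.
sum(result) = 150

Final answer: 150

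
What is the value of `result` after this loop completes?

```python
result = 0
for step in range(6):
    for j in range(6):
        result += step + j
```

Let's trace through this code step by step.

Initialize: result = 0
Entering loop: for step in range(6):
After iteration 1: step = 0, result = 15
After iteration 2: step = 1, result = 36
After iteration 3: step = 2, result = 63
After iteration 4: step = 3, result = 96
After iteration 5: step = 4, result = 135
After iteration 6: step = 5, result = 180
Loop ends.

Final answer: 180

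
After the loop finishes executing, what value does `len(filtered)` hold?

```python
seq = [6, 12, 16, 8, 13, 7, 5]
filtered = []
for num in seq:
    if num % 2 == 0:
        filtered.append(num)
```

Let's trace through this code step by step.

Initialize: seq = [6, 12, 16, 8, 13, 7, 5]
Initialize: filtered = []
Entering loop: for num in seq:
After iteration 1: num = 6, filtered = [6]
After iteration 2: num = 12, filtered = [6, 12]
After iteration 3: num = 16, filtered = [6, 12, 16]
After iteration 4: num = 8, filtered = [6, 12, 16, 8]
After iteration 5: num = 13, filtered = [6, 12, 16, 8]
After iteration 6: num = 7, filtered = [6, 12, 16, 8]
After iteration 7: num = 5, filtered = [6, 12, 16, 8]
Loop ends.
len(filtered) = 4

Final answer: 4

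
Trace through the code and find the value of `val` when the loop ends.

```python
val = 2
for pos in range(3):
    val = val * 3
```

Let's trace through this code step by step.

Initialize: val = 2
Entering loop: for pos in range(3):
After iteration 1: pos = 0, val = 6
After iteration 2: pos = 1, val = 18
After iteration 3: pos = 2, val = 54
Loop ends.

Final answer: 54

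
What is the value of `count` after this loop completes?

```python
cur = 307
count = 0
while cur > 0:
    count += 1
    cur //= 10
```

Let's trace through this code step by step.

Initialize: cur = 307
Initialize: count = 0
Entering loop: while cur > 0:
After iteration 1: cur = 30, count = 1
After iteration 2: cur = 3, count = 2
After iteration 3: cur = 0, count = 3
Loop ends.

Final answer: 3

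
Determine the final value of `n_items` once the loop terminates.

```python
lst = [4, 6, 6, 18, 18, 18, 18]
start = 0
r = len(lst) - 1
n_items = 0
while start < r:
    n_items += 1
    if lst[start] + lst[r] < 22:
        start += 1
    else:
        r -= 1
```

Let's trace through this code step by step.

Initialize: lst = [4, 6, 6, 18, 18, 18, 18]
Initialize: start = 0
Initialize: r = 6
Initialize: n_items = 0
Entering loop: while start < r:
After iteration 1: start = 0, r = 5, n_items = 1
After iteration 2: start = 0, r = 4, n_items = 2
After iteration 3: start = 0, r = 3, n_items = 3
After iteration 4: start = 0, r = 2, n_items = 4
After iteration 5: start = 1, r = 2, n_items = 5
After iteration 6: start = 2, r = 2, n_items = 6
Loop ends.

Final answer: 6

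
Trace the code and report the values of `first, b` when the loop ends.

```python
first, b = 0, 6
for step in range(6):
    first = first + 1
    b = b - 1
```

Let's trace through this code step by step.

Initialize: first = 0
Initialize: b = 6
Entering loop: for step in range(6):
After iteration 1: step = 0, first = 1, b = 5
After iteration 2: step = 1, first = 2, b = 4
After iteration 3: step = 2, first = 3, b = 3
After iteration 4: step = 3, first = 4, b = 2
After iteration 5: step = 4, first = 5, b = 1
After iteration 6: step = 5, first = 6, b = 0
Loop ends.

Final answer: 6, 0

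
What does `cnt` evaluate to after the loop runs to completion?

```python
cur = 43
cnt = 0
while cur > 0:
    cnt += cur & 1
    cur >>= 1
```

Let's trace through this code step by step.

Initialize: cur = 43
Initialize: cnt = 0
Entering loop: while cur > 0:
After iteration 1: cur = 21, cnt = 1
After iteration 2: cur = 10, cnt = 2
After iteration 3: cur = 5, cnt = 2
After iteration 4: cur = 2, cnt = 3
After iteration 5: cur = 1, cnt = 3
After iteration 6: cur = 0, cnt = 4
Loop ends.

Final answer: 4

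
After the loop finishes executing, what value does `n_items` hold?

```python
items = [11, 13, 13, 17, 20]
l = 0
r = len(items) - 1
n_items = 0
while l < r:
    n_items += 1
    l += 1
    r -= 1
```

Let's trace through this code step by step.

Initialize: items = [11, 13, 13, 17, 20]
Initialize: l = 0
Initialize: r = 4
Initialize: n_items = 0
Entering loop: while l < r:
After iteration 1: l = 1, r = 3, n_items = 1
After iteration 2: l = 2, r = 2, n_items = 2
Loop ends.

Final answer: 2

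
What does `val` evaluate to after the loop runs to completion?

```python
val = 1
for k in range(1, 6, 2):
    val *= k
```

Let's trace through this code step by step.

Initialize: val = 1
Entering loop: for k in range(1, 6, 2):
After iteration 1: k = 1, val = 1
After iteration 2: k = 3, val = 3
After iteration 3: k = 5, val = 15
Loop ends.

Final answer: 15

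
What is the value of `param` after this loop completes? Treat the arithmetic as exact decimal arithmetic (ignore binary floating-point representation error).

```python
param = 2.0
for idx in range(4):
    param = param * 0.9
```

Let's trace through this code step by step.

Initialize: param = 2.0
Entering loop: for idx in range(4):
After iteration 1: idx = 0, param = 1.8
After iteration 2: idx = 1, param = 1.62
After iteration 3: idx = 2, param = 1.458
After iteration 4: idx = 3, param = 1.3122
Loop ends.

Final answer: 1.3122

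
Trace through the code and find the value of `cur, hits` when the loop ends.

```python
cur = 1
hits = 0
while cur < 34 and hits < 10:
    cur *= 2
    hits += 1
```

Let's trace through this code step by step.

Initialize: cur = 1
Initialize: hits = 0
Entering loop: while cur < 34 and hits < 10:
After iteration 1: cur = 2, hits = 1
After iteration 2: cur = 4, hits = 2
After iteration 3: cur = 8, hits = 3
After iteration 4: cur = 16, hits = 4
After iteration 5: cur = 32, hits = 5
After iteration 6: cur = 64, hits = 6
Loop ends.

Final answer: 64, 6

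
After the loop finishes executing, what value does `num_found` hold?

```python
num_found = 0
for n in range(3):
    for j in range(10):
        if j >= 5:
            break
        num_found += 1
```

Let's trace through this code step by step.

Initialize: num_found = 0
Entering loop: for n in range(3):
After iteration 1: n = 0, num_found = 5
After iteration 2: n = 1, num_found = 10
After iteration 3: n = 2, num_found = 15
Loop ends.

Final answer: 15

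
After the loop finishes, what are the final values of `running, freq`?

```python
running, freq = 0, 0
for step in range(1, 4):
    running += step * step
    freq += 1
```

Let's trace through this code step by step.

Initialize: running = 0
Initialize: freq = 0
Entering loop: for step in range(1, 4):
After iteration 1: step = 1, running = 1, freq = 1
After iteration 2: step = 2, running = 5, freq = 2
After iteration 3: step = 3, running = 14, freq = 3
Loop ends.

Final answer: 14, 3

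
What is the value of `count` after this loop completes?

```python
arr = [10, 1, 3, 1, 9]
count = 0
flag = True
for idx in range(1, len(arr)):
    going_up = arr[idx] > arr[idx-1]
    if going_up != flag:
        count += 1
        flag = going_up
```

Let's trace through this code step by step.

Initialize: arr = [10, 1, 3, 1, 9]
Initialize: count = 0
Initialize: flag = True
Entering loop: for idx in range(1, len(arr)):
After iteration 1: idx = 1, count = 1, flag = False, going_up = False
After iteration 2: idx = 2, count = 2, flag = True, going_up = True
After iteration 3: idx = 3, count = 3, flag = False, going_up = False
After iteration 4: idx = 4, count = 4, flag = True, going_up = True
Loop ends.

Final answer: 4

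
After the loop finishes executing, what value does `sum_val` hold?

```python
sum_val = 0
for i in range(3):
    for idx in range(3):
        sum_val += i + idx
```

Let's trace through this code step by step.

Initialize: sum_val = 0
Entering loop: for i in range(3):
After iteration 1: i = 0, sum_val = 3
After iteration 2: i = 1, sum_val = 9
After iteration 3: i = 2, sum_val = 18
Loop ends.

Final answer: 18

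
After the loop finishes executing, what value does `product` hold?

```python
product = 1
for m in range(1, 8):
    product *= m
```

Let's trace through this code step by step.

Initialize: product = 1
Entering loop: for m in range(1, 8):
After iteration 1: m = 1, product = 1
After iteration 2: m = 2, product = 2
After iteration 3: m = 3, product = 6
After iteration 4: m = 4, product = 24
After iteration 5: m = 5, product = 120
After iteration 6: m = 6, product = 720
After iteration 7: m = 7, product = 5040
Loop ends.

Final answer: 5040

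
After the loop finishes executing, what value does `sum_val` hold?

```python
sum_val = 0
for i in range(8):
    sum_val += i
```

Let's trace through this code step by step.

Initialize: sum_val = 0
Entering loop: for i in range(8):
After iteration 1: i = 0, sum_val = 0
After iteration 2: i = 1, sum_val = 1
After iteration 3: i = 2, sum_val = 3
After iteration 4: i = 3, sum_val = 6
After iteration 5: i = 4, sum_val = 10
After iteration 6: i = 5, sum_val = 15
After iteration 7: i = 6, sum_val = 21
After iteration 8: i = 7, sum_val = 28
Loop ends.

Final answer: 28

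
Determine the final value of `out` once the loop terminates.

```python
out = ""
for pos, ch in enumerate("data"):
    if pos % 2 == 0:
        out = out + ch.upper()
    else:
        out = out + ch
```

Let's trace through this code step by step.

Initialize: out = ''
Entering loop: for pos, ch in enumerate("data"):
After iteration 1: pos = 0, ch = 'd', out = 'D'
After iteration 2: pos = 1, ch = 'a', out = 'Da'
After iteration 3: pos = 2, ch = 't', out = 'DaT'
After iteration 4: pos = 3, ch = 'a', out = 'DaTa'
Loop ends.

Final answer: 'DaTa'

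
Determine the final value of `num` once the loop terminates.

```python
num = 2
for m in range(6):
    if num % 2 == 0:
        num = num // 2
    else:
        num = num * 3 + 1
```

Let's trace through this code step by step.

Initialize: num = 2
Entering loop: for m in range(6):
After iteration 1: m = 0, num = 1
After iteration 2: m = 1, num = 4
After iteration 3: m = 2, num = 2
After iteration 4: m = 3, num = 1
After iteration 5: m = 4, num = 4
After iteration 6: m = 5, num = 2
Loop ends.

Final answer: 2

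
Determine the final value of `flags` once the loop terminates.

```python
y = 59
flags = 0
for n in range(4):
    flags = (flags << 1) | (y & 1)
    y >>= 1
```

Let's trace through this code step by step.

Initialize: y = 59
Initialize: flags = 0
Entering loop: for n in range(4):
After iteration 1: n = 0, y = 29, flags = 1
After iteration 2: n = 1, y = 14, flags = 3
After iteration 3: n = 2, y = 7, flags = 6
After iteration 4: n = 3, y = 3, flags = 13
Loop ends.

Final answer: 13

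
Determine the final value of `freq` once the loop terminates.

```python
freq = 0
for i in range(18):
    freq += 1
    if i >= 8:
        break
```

Let's trace through this code step by step.

Initialize: freq = 0
Entering loop: for i in range(18):
After iteration 1: i = 0, freq = 1
After iteration 2: i = 1, freq = 2
After iteration 3: i = 2, freq = 3
After iteration 4: i = 3, freq = 4
After iteration 5: i = 4, freq = 5
After iteration 6: i = 5, freq = 6
After iteration 7: i = 6, freq = 7
After iteration 8: i = 7, freq = 8
After iteration 9: i = 8, freq = 9
Loop ends.

Final answer: 9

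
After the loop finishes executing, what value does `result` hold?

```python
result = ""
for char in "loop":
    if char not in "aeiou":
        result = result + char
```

Let's trace through this code step by step.

Initialize: result = ''
Entering loop: for char in "loop":
After iteration 1: char = 'l', result = 'l'
After iteration 2: char = 'o', result = 'l'
After iteration 3: char = 'o', result = 'l'
After iteration 4: char = 'p', result = 'lp'
Loop ends.

Final answer: 'lp'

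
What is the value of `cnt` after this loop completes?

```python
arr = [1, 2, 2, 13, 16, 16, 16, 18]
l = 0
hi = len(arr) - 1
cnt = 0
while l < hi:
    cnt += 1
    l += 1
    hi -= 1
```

Let's trace through this code step by step.

Initialize: arr = [1, 2, 2, 13, 16, 16, 16, 18]
Initialize: l = 0
Initialize: hi = 7
Initialize: cnt = 0
Entering loop: while l < hi:
After iteration 1: l = 1, hi = 6, cnt = 1
After iteration 2: l = 2, hi = 5, cnt = 2
After iteration 3: l = 3, hi = 4, cnt = 3
After iteration 4: l = 4, hi = 3, cnt = 4
Loop ends.

Final answer: 4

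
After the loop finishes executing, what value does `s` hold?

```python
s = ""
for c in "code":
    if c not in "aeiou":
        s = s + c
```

Let's trace through this code step by step.

Initialize: s = ''
Entering loop: for c in "code":
After iteration 1: c = 'c', s = 'c'
After iteration 2: c = 'o', s = 'c'
After iteration 3: c = 'd', s = 'cd'
After iteration 4: c = 'e', s = 'cd'
Loop ends.

Final answer: 'cd'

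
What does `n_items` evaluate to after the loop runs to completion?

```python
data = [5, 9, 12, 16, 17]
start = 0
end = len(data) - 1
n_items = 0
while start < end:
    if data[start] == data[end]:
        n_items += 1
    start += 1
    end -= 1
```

Let's trace through this code step by step.

Initialize: data = [5, 9, 12, 16, 17]
Initialize: start = 0
Initialize: end = 4
Initialize: n_items = 0
Entering loop: while start < end:
After iteration 1: start = 1, end = 3, n_items = 0
After iteration 2: start = 2, end = 2, n_items = 0
Loop ends.

Final answer: 0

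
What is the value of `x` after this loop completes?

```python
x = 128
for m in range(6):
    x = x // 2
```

Let's trace through this code step by step.

Initialize: x = 128
Entering loop: for m in range(6):
After iteration 1: m = 0, x = 64
After iteration 2: m = 1, x = 32
After iteration 3: m = 2, x = 16
After iteration 4: m = 3, x = 8
After iteration 5: m = 4, x = 4
After iteration 6: m = 5, x = 2
Loop ends.

Final answer: 2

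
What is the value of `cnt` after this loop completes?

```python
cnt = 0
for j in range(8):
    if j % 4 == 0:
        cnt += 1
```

Let's trace through this code step by step.

Initialize: cnt = 0
Entering loop: for j in range(8):
After iteration 1: j = 0, cnt = 1
After iteration 2: j = 1, cnt = 1
After iteration 3: j = 2, cnt = 1
After iteration 4: j = 3, cnt = 1
After iteration 5: j = 4, cnt = 2
After iteration 6: j = 5, cnt = 2
After iteration 7: j = 6, cnt = 2
After iteration 8: j = 7, cnt = 2
Loop ends.

Final answer: 2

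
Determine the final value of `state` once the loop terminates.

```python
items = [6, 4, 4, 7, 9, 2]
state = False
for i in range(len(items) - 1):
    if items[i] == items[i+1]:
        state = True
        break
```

Let's trace through this code step by step.

Initialize: items = [6, 4, 4, 7, 9, 2]
Initialize: state = False
Entering loop: for i in range(len(items) - 1):
After iteration 1: i = 0, state = False
After iteration 2: i = 1, state = True
Loop ends.

Final answer: True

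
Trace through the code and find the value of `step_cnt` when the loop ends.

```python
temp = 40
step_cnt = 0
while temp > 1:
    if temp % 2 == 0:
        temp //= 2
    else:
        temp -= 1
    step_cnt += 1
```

Let's trace through this code step by step.

Initialize: temp = 40
Initialize: step_cnt = 0
Entering loop: while temp > 1:
After iteration 1: temp = 20, step_cnt = 1
After iteration 2: temp = 10, step_cnt = 2
After iteration 3: temp = 5, step_cnt = 3
After iteration 4: temp = 4, step_cnt = 4
After iteration 5: temp = 2, step_cnt = 5
After iteration 6: temp = 1, step_cnt = 6
Loop ends.

Final answer: 6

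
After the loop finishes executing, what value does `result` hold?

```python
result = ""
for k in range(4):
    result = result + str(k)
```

Let's trace through this code step by step.

Initialize: result = ''
Entering loop: for k in range(4):
After iteration 1: k = 0, result = '0'
After iteration 2: k = 1, result = '01'
After iteration 3: k = 2, result = '012'
After iteration 4: k = 3, result = '0123'
Loop ends.

Final answer: '0123'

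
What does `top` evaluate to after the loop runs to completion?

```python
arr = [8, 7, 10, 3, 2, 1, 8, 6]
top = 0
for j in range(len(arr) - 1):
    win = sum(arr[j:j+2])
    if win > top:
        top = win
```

Let's trace through this code step by step.

Initialize: arr = [8, 7, 10, 3, 2, 1, 8, 6]
Initialize: top = 0
Entering loop: for j in range(len(arr) - 1):
After iteration 1: j = 0, top = 15, win = 15
After iteration 2: j = 1, top = 17, win = 17
After iteration 3: j = 2, top = 17, win = 13
After iteration 4: j = 3, top = 17, win = 5
After iteration 5: j = 4, top = 17, win = 3
After iteration 6: j = 5, top = 17, win = 9
After iteration 7: j = 6, top = 17, win = 14
Loop ends.

Final answer: 17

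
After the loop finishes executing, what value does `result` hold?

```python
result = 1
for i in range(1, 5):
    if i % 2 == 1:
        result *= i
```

Let's trace through this code step by step.

Initialize: result = 1
Entering loop: for i in range(1, 5):
After iteration 1: i = 1, result = 1
After iteration 2: i = 2, result = 1
After iteration 3: i = 3, result = 3
After iteration 4: i = 4, result = 3
Loop ends.

Final answer: 3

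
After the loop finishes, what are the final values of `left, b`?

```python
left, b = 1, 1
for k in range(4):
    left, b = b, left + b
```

Let's trace through this code step by step.

Initialize: left = 1
Initialize: b = 1
Entering loop: for k in range(4):
After iteration 1: k = 0, left = 1, b = 2
After iteration 2: k = 1, left = 2, b = 3
After iteration 3: k = 2, left = 3, b = 5
After iteration 4: k = 3, left = 5, b = 8
Loop ends.

Final answer: 5, 8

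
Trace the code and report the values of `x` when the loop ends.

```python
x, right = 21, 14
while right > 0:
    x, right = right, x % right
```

Let's trace through this code step by step.

Initialize: x = 21
Initialize: right = 14
Entering loop: while right > 0:
After iteration 1: x = 14, right = 7
After iteration 2: x = 7, right = 0
Loop ends.

Final answer: 7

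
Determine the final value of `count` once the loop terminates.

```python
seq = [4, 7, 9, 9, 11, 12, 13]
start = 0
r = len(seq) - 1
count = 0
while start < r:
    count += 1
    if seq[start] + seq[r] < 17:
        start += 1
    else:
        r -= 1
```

Let's trace through this code step by step.

Initialize: seq = [4, 7, 9, 9, 11, 12, 13]
Initialize: start = 0
Initialize: r = 6
Initialize: count = 0
Entering loop: while start < r:
After iteration 1: start = 0, r = 5, count = 1
After iteration 2: start = 1, r = 5, count = 2
After iteration 3: start = 1, r = 4, count = 3
After iteration 4: start = 1, r = 3, count = 4
After iteration 5: start = 2, r = 3, count = 5
After iteration 6: start = 2, r = 2, count = 6
Loop ends.

Final answer: 6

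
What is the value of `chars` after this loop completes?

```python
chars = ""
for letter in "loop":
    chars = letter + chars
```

Let's trace through this code step by step.

Initialize: chars = ''
Entering loop: for letter in "loop":
After iteration 1: letter = 'l', chars = 'l'
After iteration 2: letter = 'o', chars = 'ol'
After iteration 3: letter = 'o', chars = 'ool'
After iteration 4: letter = 'p', chars = 'pool'
Loop ends.

Final answer: 'pool'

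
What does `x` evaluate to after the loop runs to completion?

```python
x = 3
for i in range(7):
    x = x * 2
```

Let's trace through this code step by step.

Initialize: x = 3
Entering loop: for i in range(7):
After iteration 1: i = 0, x = 6
After iteration 2: i = 1, x = 12
After iteration 3: i = 2, x = 24
After iteration 4: i = 3, x = 48
After iteration 5: i = 4, x = 96
After iteration 6: i = 5, x = 192
After iteration 7: i = 6, x = 384
Loop ends.

Final answer: 384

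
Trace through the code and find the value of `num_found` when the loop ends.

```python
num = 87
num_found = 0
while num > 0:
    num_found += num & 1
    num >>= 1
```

Let's trace through this code step by step.

Initialize: num = 87
Initialize: num_found = 0
Entering loop: while num > 0:
After iteration 1: num = 43, num_found = 1
After iteration 2: num = 21, num_found = 2
After iteration 3: num = 10, num_found = 3
After iteration 4: num = 5, num_found = 3
After iteration 5: num = 2, num_found = 4
After iteration 6: num = 1, num_found = 4
After iteration 7: num = 0, num_found = 5
Loop ends.

Final answer: 5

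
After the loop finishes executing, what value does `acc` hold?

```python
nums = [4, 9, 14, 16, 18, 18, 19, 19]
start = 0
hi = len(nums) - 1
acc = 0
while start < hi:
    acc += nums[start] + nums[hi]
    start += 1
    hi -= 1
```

Let's trace through this code step by step.

Initialize: nums = [4, 9, 14, 16, 18, 18, 19, 19]
Initialize: start = 0
Initialize: hi = 7
Initialize: acc = 0
Entering loop: while start < hi:
After iteration 1: start = 1, hi = 6, acc = 23
After iteration 2: start = 2, hi = 5, acc = 51
After iteration 3: start = 3, hi = 4, acc = 83
After iteration 4: start = 4, hi = 3, acc = 117
Loop ends.

Final answer: 117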